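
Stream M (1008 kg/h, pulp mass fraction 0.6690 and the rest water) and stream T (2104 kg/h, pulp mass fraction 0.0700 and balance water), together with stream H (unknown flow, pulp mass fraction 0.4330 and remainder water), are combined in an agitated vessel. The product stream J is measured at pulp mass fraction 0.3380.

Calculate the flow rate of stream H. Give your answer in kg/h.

2423 kg/h

Let H be the unknown flow. Total out = 3112 + H.
pulp balance: 821.63 + 0.433·H = 0.338·(3112 + H)
(0.433 − 0.338)·H = 0.338×3112 − 821.63 = 230.22
H = 230.22 / 0.095 = 2423.4 kg/h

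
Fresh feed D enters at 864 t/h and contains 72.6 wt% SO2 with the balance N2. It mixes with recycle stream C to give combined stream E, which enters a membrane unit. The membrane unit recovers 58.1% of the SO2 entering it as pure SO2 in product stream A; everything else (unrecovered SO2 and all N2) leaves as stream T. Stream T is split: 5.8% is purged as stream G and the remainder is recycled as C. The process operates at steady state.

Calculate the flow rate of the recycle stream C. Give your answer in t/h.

N2 enters only via D and leaves only via the purge: 864×0.274 = 0.058×(N2 in T), and the membrane unit passes all N2, so N2 in E = N2 in T = 4081.7 t/h.
SO2 in E: m_A = 864×0.726 + (1−0.058)·(1−0.581)·m_A, so m_A = 627.26/0.6053 = 1036.3 t/h.
T = (1−0.581)×1036.3 + 4081.7 = 4515.9 t/h.
Recycle C = (1−0.058)×4515.9 = 4253.9 t/h.

4254 t/h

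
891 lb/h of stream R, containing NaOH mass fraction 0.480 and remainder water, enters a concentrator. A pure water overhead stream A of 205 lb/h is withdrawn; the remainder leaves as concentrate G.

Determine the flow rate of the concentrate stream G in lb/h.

686 lb/h

Concentrate = 891 − 205 = 686 lb/h.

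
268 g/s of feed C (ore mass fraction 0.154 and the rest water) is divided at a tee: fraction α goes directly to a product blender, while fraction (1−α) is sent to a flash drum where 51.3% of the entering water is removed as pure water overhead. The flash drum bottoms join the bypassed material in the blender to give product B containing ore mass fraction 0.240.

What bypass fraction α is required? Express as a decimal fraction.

0.174

All 268×0.154 = 41.272 g/s of ore reaches B, so B = 41.272/0.240 = 171.97 g/s and vapour = 96.033 g/s.
The evaporator receives (1−α)·268 of feed at 0.846 water and removes 0.513 of that water:
0.513×0.846×(1−α)×268 = 96.033
(1−α) = 96.033/116.31 = 0.8257;  α = 0.1743.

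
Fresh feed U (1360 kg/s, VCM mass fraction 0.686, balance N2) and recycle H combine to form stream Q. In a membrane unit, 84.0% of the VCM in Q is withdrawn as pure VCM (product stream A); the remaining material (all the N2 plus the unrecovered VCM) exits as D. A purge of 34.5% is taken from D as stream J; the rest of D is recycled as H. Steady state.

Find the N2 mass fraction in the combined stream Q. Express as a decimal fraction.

N2 enters only via U and leaves only via the purge: 1360×0.314 = 0.345×(N2 in D), and the membrane unit passes all N2, so N2 in Q = N2 in D = 1237.8 kg/s.
VCM in Q: m_A = 1360×0.686 + (1−0.345)·(1−0.840)·m_A, so m_A = 932.96/0.8952 = 1042.2 kg/s.
Q = 1042.2 + 1237.8 = 2280 kg/s.
N2 fraction in Q = 1237.8/2280 = 0.543.

0.543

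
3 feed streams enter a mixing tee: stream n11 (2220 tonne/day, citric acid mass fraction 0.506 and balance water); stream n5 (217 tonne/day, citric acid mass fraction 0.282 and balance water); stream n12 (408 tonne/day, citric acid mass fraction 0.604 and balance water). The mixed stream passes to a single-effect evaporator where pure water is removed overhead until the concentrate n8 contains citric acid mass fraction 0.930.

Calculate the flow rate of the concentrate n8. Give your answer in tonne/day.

citric acid entering = 2220×0.506 + 217×0.282 + 408×0.604 = 1430.9 tonne/day.
All citric acid reports to n8, so n8 = 1430.9/0.930 = 1538.7 tonne/day.

1539 tonne/day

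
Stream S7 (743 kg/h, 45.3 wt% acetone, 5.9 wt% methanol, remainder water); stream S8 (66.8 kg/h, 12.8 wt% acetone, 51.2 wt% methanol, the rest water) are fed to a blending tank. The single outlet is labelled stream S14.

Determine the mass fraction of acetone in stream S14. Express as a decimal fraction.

Total flow out = 743 + 66.8 = 809.8 kg/h.
acetone in = 743×0.453 + 66.8×0.128 = 345.13 kg/h.
acetone mass fraction in S14 = 345.13/809.8 = 0.426.

0.426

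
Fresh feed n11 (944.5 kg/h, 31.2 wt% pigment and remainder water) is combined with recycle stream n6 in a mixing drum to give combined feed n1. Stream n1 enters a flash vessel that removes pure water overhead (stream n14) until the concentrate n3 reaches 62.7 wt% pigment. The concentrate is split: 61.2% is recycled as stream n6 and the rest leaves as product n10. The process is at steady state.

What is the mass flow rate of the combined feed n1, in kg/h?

1686 kg/h

Overall pigment balance (none leaves overhead): pigment in fresh feed = pigment in product, i.e. 944.5×0.312 = (1−0.612)·n3·0.627.
n3 = 294.68/(0.627×0.388) = 1211.3 kg/h.
Recycle n6 = 0.612×1211.3 = 741.33 kg/h.
Combined feed n1 = 944.5 + 741.33 = 1685.8 kg/h.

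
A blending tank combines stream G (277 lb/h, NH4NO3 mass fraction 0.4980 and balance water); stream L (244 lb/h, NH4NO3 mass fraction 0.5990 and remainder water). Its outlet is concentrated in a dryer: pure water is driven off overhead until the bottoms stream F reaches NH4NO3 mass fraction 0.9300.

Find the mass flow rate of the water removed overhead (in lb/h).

215.5 lb/h

NH4NO3 entering = 277×0.498 + 244×0.599 = 284.1 lb/h.
All NH4NO3 reports to F, so F = 284.1/0.930 = 305.49 lb/h.
Total feed = 521 lb/h; overhead = 521 − 305.49 = 215.51 lb/h.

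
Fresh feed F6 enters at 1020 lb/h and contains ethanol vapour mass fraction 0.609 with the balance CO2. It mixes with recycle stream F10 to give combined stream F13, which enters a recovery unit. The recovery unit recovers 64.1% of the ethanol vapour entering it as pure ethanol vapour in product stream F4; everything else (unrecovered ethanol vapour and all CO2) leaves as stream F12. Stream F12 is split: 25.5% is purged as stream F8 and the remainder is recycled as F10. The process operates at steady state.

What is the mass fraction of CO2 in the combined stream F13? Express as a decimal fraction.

CO2 enters only via F6 and leaves only via the purge: 1020×0.391 = 0.255×(CO2 in F12), and the recovery unit passes all CO2, so CO2 in F13 = CO2 in F12 = 1564 lb/h.
ethanol vapour in F13: m_A = 1020×0.609 + (1−0.255)·(1−0.641)·m_A, so m_A = 621.18/0.7325 = 847.98 lb/h.
F13 = 847.98 + 1564 = 2412 lb/h.
CO2 fraction in F13 = 1564/2412 = 0.648.

0.648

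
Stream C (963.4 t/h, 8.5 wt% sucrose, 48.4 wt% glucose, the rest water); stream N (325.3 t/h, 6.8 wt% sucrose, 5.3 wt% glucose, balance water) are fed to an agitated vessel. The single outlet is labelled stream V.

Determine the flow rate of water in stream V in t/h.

water out = water in = 963.4×0.431 + 325.3×0.879 = 701.16 t/h.

701.2 t/h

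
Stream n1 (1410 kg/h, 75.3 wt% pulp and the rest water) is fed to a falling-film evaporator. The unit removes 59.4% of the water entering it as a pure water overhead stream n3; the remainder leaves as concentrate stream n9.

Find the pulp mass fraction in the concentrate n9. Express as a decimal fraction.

0.8825

pulp is not removed: 1410×0.753 = 1061.7 kg/h of pulp enters n9.
water entering = 1410×0.247 = 348.27 kg/h; overhead removed = 0.594×348.27 = 206.87 kg/h.
Concentrate = 1410 − 206.87 = 1203.1 kg/h.
Mass fraction = 1061.7/1203.1 = 0.8825.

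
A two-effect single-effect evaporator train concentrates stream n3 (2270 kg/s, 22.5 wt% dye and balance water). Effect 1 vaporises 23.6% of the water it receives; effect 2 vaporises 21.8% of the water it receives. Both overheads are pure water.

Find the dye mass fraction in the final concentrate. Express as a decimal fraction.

water in feed = 2270×0.775 = 1759.2 kg/s.
After stage 1: water left = (1−0.236)×1759.2 = 1344.1; stream total = 1854.8 kg/s.
After stage 2: water left = (1−0.218)×1344.1 = 1051.1; final concentrate = 1561.8 kg/s.
dye fraction = 510.75/1561.8 = 0.3270.

0.3270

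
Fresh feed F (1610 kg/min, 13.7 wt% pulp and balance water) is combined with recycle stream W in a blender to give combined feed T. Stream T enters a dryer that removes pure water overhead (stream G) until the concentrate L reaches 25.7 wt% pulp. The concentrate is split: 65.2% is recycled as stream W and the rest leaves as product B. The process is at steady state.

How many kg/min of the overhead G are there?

751.8 kg/min

Overall pulp balance (none leaves overhead): pulp in fresh feed = pulp in product, i.e. 1610×0.137 = (1−0.652)·L·0.257.
L = 220.57/(0.257×0.348) = 2466.2 kg/min.
Recycle W = 0.652×2466.2 = 1608 kg/min.
Combined feed T = 1610 + 1608 = 3218 kg/min.
Overhead G = T − L = 3218 − 2466.2 = 751.75 kg/min.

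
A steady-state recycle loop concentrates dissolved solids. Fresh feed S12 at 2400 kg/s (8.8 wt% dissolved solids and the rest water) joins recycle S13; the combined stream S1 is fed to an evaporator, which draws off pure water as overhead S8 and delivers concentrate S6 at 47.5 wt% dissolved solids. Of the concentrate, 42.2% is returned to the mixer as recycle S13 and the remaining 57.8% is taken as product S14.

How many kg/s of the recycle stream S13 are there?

324.6 kg/s

Overall dissolved solids balance (none leaves overhead): dissolved solids in fresh feed = dissolved solids in product, i.e. 2400×0.088 = (1−0.422)·S6·0.475.
S6 = 211.2/(0.475×0.578) = 769.26 kg/s.
Recycle S13 = 0.422×769.26 = 324.63 kg/s.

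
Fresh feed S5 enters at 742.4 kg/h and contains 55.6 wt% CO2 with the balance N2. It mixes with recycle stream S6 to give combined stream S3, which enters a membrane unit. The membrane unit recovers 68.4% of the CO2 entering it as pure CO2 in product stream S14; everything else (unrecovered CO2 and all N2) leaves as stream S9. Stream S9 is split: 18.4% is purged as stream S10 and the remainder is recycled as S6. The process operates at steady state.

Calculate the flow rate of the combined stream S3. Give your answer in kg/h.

N2 enters only via S5 and leaves only via the purge: 742.4×0.444 = 0.184×(N2 in S9), and the membrane unit passes all N2, so N2 in S3 = N2 in S9 = 1791.4 kg/h.
CO2 in S3: m_A = 742.4×0.556 + (1−0.184)·(1−0.684)·m_A, so m_A = 412.77/0.7421 = 556.19 kg/h.
S3 = 556.19 + 1791.4 = 2347.6 kg/h.

2348 kg/h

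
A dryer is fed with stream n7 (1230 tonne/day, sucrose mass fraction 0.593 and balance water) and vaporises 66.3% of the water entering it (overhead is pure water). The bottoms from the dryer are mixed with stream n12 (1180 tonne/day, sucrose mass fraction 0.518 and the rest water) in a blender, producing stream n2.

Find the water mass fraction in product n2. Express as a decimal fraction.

Vapour removed = 0.663×0.407×1230 = 331.9 tonne/day; concentrate = 898.1 tonne/day.
water reaching the mixer = 168.71 (from concentrate) + 1180×0.482 = 737.47 tonne/day.
Product flow = 898.1 + 1180 = 2078.1 tonne/day; water fraction = 0.355.

0.355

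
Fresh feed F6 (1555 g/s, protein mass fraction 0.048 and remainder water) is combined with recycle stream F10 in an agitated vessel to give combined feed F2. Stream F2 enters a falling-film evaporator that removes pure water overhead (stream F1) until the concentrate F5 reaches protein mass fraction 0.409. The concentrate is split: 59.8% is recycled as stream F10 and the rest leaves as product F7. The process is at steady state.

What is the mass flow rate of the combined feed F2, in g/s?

Overall protein balance (none leaves overhead): protein in fresh feed = protein in product, i.e. 1555×0.048 = (1−0.598)·F5·0.409.
F5 = 74.64/(0.409×0.402) = 453.96 g/s.
Recycle F10 = 0.598×453.96 = 271.47 g/s.
Combined feed F2 = 1555 + 271.47 = 1826.5 g/s.

1826 g/s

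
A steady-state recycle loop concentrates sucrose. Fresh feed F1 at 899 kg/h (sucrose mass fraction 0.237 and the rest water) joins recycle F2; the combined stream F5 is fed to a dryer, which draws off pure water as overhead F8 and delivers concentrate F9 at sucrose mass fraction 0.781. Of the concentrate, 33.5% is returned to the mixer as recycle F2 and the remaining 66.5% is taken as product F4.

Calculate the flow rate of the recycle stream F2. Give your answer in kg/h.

137.4 kg/h

Overall sucrose balance (none leaves overhead): sucrose in fresh feed = sucrose in product, i.e. 899×0.237 = (1−0.335)·F9·0.781.
F9 = 213.06/(0.781×0.665) = 410.24 kg/h.
Recycle F2 = 0.335×410.24 = 137.43 kg/h.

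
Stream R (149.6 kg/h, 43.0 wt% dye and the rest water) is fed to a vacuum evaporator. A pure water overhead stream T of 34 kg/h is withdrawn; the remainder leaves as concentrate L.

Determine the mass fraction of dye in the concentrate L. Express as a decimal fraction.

dye is not removed: 149.6×0.430 = 64.328 kg/h of dye enters L.
Concentrate = 149.6 − 34 = 115.6 kg/h.
Mass fraction = 64.328/115.6 = 0.556.

0.556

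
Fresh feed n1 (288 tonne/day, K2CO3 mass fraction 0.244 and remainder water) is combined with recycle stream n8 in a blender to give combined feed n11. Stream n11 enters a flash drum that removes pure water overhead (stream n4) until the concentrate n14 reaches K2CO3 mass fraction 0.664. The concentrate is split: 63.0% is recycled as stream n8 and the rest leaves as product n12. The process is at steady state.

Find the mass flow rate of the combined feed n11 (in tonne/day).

Overall K2CO3 balance (none leaves overhead): K2CO3 in fresh feed = K2CO3 in product, i.e. 288×0.244 = (1−0.630)·n14·0.664.
n14 = 70.272/(0.664×0.370) = 286.03 tonne/day.
Recycle n8 = 0.630×286.03 = 180.2 tonne/day.
Combined feed n11 = 288 + 180.2 = 468.2 tonne/day.

468.2 tonne/day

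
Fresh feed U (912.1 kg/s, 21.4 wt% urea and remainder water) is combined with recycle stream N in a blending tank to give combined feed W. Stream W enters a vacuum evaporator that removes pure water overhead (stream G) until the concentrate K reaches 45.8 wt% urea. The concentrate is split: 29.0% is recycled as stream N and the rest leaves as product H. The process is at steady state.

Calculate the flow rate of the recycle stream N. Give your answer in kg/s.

174.1 kg/s

Overall urea balance (none leaves overhead): urea in fresh feed = urea in product, i.e. 912.1×0.214 = (1−0.290)·K·0.458.
K = 195.19/(0.458×0.710) = 600.25 kg/s.
Recycle N = 0.290×600.25 = 174.07 kg/s.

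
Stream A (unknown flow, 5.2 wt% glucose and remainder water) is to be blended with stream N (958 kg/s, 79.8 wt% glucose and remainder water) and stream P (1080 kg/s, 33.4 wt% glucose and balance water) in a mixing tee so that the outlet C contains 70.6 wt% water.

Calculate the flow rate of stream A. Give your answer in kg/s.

2174 kg/s

Let A be the unknown flow. Total out = 2038 + A.
water balance: 912.8 + 0.948·A = 0.706·(2038 + A)
(0.948 − 0.706)·A = 0.706×2038 − 912.8 = 526.03
A = 526.03 / 0.242 = 2173.7 kg/s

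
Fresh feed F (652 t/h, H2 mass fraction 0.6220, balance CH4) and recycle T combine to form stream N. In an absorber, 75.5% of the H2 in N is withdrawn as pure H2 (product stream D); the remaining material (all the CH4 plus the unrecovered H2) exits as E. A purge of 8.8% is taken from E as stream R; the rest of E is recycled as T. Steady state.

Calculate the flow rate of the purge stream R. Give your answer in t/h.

257.7 t/h

CH4 enters only via F and leaves only via the purge: 652×0.378 = 0.088×(CH4 in E), and the absorber passes all CH4, so CH4 in N = CH4 in E = 2800.6 t/h.
H2 in N: m_A = 652×0.622 + (1−0.088)·(1−0.755)·m_A, so m_A = 405.54/0.7766 = 522.23 t/h.
E = (1−0.755)×522.23 + 2800.6 = 2928.6 t/h.
Purge R = 0.088×2928.6 = 257.72 t/h.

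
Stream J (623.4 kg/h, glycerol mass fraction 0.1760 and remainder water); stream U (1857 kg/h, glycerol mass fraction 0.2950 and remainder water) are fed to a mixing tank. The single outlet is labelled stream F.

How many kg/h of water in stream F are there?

1823 kg/h

water out = water in = 623.4×0.824 + 1857×0.705 = 1822.9 kg/h.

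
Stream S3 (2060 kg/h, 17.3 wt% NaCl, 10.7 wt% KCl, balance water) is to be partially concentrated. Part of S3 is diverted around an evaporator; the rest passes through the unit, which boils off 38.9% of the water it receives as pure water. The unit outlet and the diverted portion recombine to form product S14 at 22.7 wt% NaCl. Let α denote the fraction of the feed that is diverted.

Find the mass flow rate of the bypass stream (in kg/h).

All 2060×0.173 = 356.38 kg/h of NaCl reaches S14, so S14 = 356.38/0.227 = 1570 kg/h and vapour = 490.04 kg/h.
The evaporator receives (1−α)·2060 of feed at 0.720 water and removes 0.389 of that water:
0.389×0.720×(1−α)×2060 = 490.04
(1−α) = 490.04/576.96 = 0.8493;  α = 0.1507.
Bypass flow = 0.1507×2060 = 310.34 kg/h.

310.3 kg/h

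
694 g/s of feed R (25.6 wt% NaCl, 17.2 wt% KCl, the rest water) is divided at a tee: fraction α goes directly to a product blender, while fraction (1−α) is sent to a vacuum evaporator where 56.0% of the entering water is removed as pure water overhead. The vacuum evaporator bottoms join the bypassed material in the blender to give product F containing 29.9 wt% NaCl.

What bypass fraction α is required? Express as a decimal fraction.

0.551

All 694×0.256 = 177.66 g/s of NaCl reaches F, so F = 177.66/0.299 = 594.19 g/s and vapour = 99.806 g/s.
The evaporator receives (1−α)·694 of feed at 0.572 water and removes 0.560 of that water:
0.560×0.572×(1−α)×694 = 99.806
(1−α) = 99.806/222.3 = 0.4490;  α = 0.5510.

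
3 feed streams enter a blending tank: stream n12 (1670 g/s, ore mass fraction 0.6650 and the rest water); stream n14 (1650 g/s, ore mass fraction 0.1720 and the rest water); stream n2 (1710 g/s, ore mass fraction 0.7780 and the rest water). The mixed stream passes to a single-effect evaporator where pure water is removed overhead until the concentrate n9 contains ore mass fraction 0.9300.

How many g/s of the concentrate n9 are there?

2930 g/s

ore entering = 1670×0.665 + 1650×0.172 + 1710×0.778 = 2724.7 g/s.
All ore reports to n9, so n9 = 2724.7/0.930 = 2929.8 g/s.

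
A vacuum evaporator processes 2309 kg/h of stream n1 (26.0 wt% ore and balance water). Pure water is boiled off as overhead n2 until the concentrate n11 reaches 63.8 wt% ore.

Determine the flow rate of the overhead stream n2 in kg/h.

ore is conserved: 2309×0.260 = 600.34 kg/h all reports to the concentrate.
Concentrate = 600.34/(target fraction) = 940.97 kg/h.
Overhead = 2309 − 940.97 = 1368 kg/h.

1368 kg/h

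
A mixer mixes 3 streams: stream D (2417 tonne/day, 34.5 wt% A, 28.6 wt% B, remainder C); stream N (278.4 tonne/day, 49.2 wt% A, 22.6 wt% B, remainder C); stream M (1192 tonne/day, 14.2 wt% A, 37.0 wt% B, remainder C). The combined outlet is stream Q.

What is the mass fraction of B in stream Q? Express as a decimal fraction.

0.307

Total flow out = 2417 + 278.4 + 1192 = 3887.4 tonne/day.
B in = 2417×0.286 + 278.4×0.226 + 1192×0.370 = 1195.2 tonne/day.
B mass fraction in Q = 1195.2/3887.4 = 0.307.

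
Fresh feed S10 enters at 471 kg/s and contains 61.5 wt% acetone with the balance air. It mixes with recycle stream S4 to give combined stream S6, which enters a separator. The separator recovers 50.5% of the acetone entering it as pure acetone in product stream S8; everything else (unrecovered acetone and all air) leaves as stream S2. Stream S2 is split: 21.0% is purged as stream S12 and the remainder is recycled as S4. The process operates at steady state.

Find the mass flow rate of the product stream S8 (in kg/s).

240.2 kg/s

acetone in S6: m_A = 471×0.615 + (1−0.210)·(1−0.505)·m_A, so m_A = 289.67/0.6089 = 475.68 kg/s.
Product S8 = 0.505×475.68 = 240.22 kg/s.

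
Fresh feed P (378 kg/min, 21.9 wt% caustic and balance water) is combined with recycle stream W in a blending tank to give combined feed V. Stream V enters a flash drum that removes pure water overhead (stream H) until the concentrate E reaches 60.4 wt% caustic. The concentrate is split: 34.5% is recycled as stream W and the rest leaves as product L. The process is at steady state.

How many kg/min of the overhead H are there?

Overall caustic balance (none leaves overhead): caustic in fresh feed = caustic in product, i.e. 378×0.219 = (1−0.345)·E·0.604.
E = 82.782/(0.604×0.655) = 209.25 kg/min.
Recycle W = 0.345×209.25 = 72.19 kg/min.
Combined feed V = 378 + 72.19 = 450.19 kg/min.
Overhead H = V − E = 450.19 − 209.25 = 240.94 kg/min.

240.9 kg/min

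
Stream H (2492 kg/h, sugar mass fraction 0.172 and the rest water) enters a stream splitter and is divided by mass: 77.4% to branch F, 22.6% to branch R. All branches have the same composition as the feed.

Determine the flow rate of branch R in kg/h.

Branch R flow = 0.226×2492 = 563.19 kg/h.

563.2 kg/h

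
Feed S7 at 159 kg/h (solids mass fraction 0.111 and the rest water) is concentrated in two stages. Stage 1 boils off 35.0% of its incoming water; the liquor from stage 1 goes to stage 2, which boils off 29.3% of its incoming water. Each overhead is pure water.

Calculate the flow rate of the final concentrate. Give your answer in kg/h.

water in feed = 159×0.889 = 141.35 kg/h.
After stage 1: water left = (1−0.350)×141.35 = 91.878; stream total = 109.53 kg/h.
After stage 2: water left = (1−0.293)×91.878 = 64.958; final concentrate = 82.607 kg/h.

82.61 kg/h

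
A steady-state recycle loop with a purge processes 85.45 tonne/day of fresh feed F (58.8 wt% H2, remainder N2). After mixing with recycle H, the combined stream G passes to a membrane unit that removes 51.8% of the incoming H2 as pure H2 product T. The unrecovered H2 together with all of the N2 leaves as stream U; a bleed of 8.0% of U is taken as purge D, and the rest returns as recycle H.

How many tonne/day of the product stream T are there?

H2 in G: m_A = 85.45×0.588 + (1−0.080)·(1−0.518)·m_A, so m_A = 50.245/0.5566 = 90.277 tonne/day.
Product T = 0.518×90.277 = 46.764 tonne/day.

46.76 tonne/day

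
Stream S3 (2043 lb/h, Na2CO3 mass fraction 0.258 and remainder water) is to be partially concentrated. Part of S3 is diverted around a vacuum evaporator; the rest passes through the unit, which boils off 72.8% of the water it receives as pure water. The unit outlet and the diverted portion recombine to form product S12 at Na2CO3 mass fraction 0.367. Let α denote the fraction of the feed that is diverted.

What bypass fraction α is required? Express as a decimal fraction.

All 2043×0.258 = 527.09 lb/h of Na2CO3 reaches S12, so S12 = 527.09/0.367 = 1436.2 lb/h and vapour = 606.78 lb/h.
The evaporator receives (1−α)·2043 of feed at 0.742 water and removes 0.728 of that water:
0.728×0.742×(1−α)×2043 = 606.78
(1−α) = 606.78/1103.6 = 0.5498;  α = 0.4502.

0.450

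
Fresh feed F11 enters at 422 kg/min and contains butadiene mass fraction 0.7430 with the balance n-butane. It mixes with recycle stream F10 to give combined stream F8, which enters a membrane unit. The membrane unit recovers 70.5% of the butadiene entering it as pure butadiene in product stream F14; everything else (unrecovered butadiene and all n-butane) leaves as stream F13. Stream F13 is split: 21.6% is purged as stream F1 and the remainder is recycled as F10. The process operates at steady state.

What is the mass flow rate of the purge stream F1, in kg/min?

134.4 kg/min

n-butane enters only via F11 and leaves only via the purge: 422×0.257 = 0.216×(n-butane in F13), and the membrane unit passes all n-butane, so n-butane in F8 = n-butane in F13 = 502.1 kg/min.
butadiene in F8: m_A = 422×0.743 + (1−0.216)·(1−0.705)·m_A, so m_A = 313.55/0.7687 = 407.88 kg/min.
F13 = (1−0.705)×407.88 + 502.1 = 622.43 kg/min.
Purge F1 = 0.216×622.43 = 134.44 kg/min.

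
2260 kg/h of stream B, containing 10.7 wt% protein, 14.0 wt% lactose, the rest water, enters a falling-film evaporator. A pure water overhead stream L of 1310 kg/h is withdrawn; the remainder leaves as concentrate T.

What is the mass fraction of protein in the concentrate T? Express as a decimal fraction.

protein is not removed: 2260×0.107 = 241.82 kg/h of protein enters T.
Concentrate = 2260 − 1310 = 950 kg/h.
Mass fraction = 241.82/950 = 0.255.

0.255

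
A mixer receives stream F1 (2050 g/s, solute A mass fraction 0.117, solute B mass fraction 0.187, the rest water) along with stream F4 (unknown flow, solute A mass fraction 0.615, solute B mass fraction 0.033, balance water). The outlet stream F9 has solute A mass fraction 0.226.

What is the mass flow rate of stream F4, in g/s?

574.4 g/s

Let F4 be the unknown flow. Total out = 2050 + F4.
solute A balance: 239.85 + 0.615·F4 = 0.226·(2050 + F4)
(0.615 − 0.226)·F4 = 0.226×2050 − 239.85 = 223.45
F4 = 223.45 / 0.389 = 574.42 g/s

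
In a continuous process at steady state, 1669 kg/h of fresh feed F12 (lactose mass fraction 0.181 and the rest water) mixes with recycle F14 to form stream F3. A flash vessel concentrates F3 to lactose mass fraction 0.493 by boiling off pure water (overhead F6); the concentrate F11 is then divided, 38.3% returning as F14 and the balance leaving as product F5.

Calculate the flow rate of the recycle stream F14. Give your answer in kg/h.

380.4 kg/h

Overall lactose balance (none leaves overhead): lactose in fresh feed = lactose in product, i.e. 1669×0.181 = (1−0.383)·F11·0.493.
F11 = 302.09/(0.493×0.617) = 993.12 kg/h.
Recycle F14 = 0.383×993.12 = 380.37 kg/h.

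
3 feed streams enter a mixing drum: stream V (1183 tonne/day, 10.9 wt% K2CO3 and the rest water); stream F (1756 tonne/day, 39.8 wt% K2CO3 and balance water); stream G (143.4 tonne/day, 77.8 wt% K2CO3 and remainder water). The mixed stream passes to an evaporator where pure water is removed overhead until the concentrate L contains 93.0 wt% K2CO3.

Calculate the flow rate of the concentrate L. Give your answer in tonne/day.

K2CO3 entering = 1183×0.109 + 1756×0.398 + 143.4×0.778 = 939.4 tonne/day.
All K2CO3 reports to L, so L = 939.4/0.930 = 1010.1 tonne/day.

1010 tonne/day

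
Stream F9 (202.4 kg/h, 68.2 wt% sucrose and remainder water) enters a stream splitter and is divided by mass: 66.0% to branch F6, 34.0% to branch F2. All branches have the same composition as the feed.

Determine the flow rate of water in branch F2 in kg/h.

Branch F2 total = 0.340×202.4 = 68.816 kg/h.
water in F2 = 0.318×68.816 = 21.883 kg/h.

21.88 kg/h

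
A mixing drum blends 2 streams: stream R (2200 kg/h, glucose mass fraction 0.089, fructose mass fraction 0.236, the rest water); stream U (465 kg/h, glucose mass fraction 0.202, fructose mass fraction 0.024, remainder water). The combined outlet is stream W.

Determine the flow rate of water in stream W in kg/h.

water out = water in = 2200×0.675 + 465×0.774 = 1844.9 kg/h.

1845 kg/h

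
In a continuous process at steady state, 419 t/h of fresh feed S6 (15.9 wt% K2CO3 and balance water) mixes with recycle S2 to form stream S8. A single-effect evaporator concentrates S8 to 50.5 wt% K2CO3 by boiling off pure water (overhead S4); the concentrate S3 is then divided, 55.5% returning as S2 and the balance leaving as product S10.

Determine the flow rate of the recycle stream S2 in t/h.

Overall K2CO3 balance (none leaves overhead): K2CO3 in fresh feed = K2CO3 in product, i.e. 419×0.159 = (1−0.555)·S3·0.505.
S3 = 66.621/(0.505×0.445) = 296.46 t/h.
Recycle S2 = 0.555×296.46 = 164.53 t/h.

164.5 t/h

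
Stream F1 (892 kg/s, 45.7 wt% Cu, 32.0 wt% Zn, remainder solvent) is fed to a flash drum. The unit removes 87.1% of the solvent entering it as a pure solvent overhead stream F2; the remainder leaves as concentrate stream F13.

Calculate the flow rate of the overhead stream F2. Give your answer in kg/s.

173.3 kg/s

solvent entering = 892×0.223 = 198.92 kg/s; overhead removed = 0.871×198.92 = 173.26 kg/s.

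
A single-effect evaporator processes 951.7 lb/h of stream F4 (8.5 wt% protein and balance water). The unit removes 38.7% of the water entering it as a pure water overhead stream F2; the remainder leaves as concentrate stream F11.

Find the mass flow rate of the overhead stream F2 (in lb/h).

337 lb/h

water entering = 951.7×0.915 = 870.81 lb/h; overhead removed = 0.387×870.81 = 337 lb/h.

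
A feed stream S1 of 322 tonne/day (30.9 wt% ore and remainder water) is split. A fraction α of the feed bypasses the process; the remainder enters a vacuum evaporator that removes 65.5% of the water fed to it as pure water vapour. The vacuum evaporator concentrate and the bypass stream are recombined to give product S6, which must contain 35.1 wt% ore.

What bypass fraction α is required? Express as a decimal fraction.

All 322×0.309 = 99.498 tonne/day of ore reaches S6, so S6 = 99.498/0.351 = 283.47 tonne/day and vapour = 38.53 tonne/day.
The evaporator receives (1−α)·322 of feed at 0.691 water and removes 0.655 of that water:
0.655×0.691×(1−α)×322 = 38.53
(1−α) = 38.53/145.74 = 0.2644;  α = 0.7356.

0.736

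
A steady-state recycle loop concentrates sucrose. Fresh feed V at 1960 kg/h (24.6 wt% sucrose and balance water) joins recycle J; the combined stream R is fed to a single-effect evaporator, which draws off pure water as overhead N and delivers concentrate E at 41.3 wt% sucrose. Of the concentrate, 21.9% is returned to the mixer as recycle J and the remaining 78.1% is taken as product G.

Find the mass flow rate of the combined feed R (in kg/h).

2287 kg/h

Overall sucrose balance (none leaves overhead): sucrose in fresh feed = sucrose in product, i.e. 1960×0.246 = (1−0.219)·E·0.413.
E = 482.16/(0.413×0.781) = 1494.8 kg/h.
Recycle J = 0.219×1494.8 = 327.37 kg/h.
Combined feed R = 1960 + 327.37 = 2287.4 kg/h.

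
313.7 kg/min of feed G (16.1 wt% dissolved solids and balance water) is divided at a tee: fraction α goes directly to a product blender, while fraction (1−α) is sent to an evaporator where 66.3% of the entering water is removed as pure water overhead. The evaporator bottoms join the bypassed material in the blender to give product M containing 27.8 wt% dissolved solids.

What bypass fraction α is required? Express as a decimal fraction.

0.243

All 313.7×0.161 = 50.506 kg/min of dissolved solids reaches M, so M = 50.506/0.278 = 181.68 kg/min and vapour = 132.02 kg/min.
The evaporator receives (1−α)·313.7 of feed at 0.839 water and removes 0.663 of that water:
0.663×0.839×(1−α)×313.7 = 132.02
(1−α) = 132.02/174.5 = 0.7566;  α = 0.2434.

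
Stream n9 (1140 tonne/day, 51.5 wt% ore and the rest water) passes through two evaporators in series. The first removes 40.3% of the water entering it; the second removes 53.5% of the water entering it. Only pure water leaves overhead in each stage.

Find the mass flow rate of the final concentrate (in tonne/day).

740.6 tonne/day

water in feed = 1140×0.485 = 552.9 tonne/day.
After stage 1: water left = (1−0.403)×552.9 = 330.08; stream total = 917.18 tonne/day.
After stage 2: water left = (1−0.535)×330.08 = 153.49; final concentrate = 740.59 tonne/day.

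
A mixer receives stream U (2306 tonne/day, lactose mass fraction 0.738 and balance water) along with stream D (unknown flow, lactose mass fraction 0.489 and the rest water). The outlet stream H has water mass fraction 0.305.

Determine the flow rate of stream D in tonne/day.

481.3 tonne/day

Let D be the unknown flow. Total out = 2306 + D.
water balance: 604.17 + 0.511·D = 0.305·(2306 + D)
(0.511 − 0.305)·D = 0.305×2306 − 604.17 = 99.158
D = 99.158 / 0.206 = 481.35 tonne/day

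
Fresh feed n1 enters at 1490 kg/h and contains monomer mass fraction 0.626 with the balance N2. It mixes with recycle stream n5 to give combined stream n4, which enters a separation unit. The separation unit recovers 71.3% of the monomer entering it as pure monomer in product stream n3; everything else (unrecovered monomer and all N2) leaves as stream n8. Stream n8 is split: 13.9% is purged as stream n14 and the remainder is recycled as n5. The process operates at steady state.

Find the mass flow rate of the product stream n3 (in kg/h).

monomer in n4: m_A = 1490×0.626 + (1−0.139)·(1−0.713)·m_A, so m_A = 932.74/0.7529 = 1238.9 kg/h.
Product n3 = 0.713×1238.9 = 883.32 kg/h.

883.3 kg/h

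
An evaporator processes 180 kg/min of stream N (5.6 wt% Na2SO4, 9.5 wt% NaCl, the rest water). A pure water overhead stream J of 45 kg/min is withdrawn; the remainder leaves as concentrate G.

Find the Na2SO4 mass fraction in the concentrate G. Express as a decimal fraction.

Na2SO4 is not removed: 180×0.056 = 10.08 kg/min of Na2SO4 enters G.
Concentrate = 180 − 45 = 135 kg/min.
Mass fraction = 10.08/135 = 0.0747.

0.0747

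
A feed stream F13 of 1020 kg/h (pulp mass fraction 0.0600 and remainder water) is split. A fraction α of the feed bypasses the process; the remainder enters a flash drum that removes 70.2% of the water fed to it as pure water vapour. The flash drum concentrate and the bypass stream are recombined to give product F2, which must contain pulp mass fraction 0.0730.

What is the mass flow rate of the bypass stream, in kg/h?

744.7 kg/h

All 1020×0.060 = 61.2 kg/h of pulp reaches F2, so F2 = 61.2/0.073 = 838.36 kg/h and vapour = 181.64 kg/h.
The evaporator receives (1−α)·1020 of feed at 0.940 water and removes 0.702 of that water:
0.702×0.940×(1−α)×1020 = 181.64
(1−α) = 181.64/673.08 = 0.2699;  α = 0.7301.
Bypass flow = 0.7301×1020 = 744.73 kg/h.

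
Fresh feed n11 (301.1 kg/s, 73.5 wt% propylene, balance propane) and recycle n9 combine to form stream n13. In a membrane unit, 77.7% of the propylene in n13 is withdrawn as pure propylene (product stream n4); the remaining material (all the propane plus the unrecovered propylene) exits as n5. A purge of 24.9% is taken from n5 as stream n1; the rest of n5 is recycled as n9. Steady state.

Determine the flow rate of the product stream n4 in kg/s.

propylene in n13: m_A = 301.1×0.735 + (1−0.249)·(1−0.777)·m_A, so m_A = 221.31/0.8325 = 265.83 kg/s.
Product n4 = 0.777×265.83 = 206.55 kg/s.

206.5 kg/s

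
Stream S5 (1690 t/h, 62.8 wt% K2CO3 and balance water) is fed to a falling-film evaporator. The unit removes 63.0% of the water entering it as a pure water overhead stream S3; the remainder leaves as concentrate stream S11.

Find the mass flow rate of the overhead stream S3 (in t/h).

396.1 t/h

water entering = 1690×0.372 = 628.68 t/h; overhead removed = 0.630×628.68 = 396.07 t/h.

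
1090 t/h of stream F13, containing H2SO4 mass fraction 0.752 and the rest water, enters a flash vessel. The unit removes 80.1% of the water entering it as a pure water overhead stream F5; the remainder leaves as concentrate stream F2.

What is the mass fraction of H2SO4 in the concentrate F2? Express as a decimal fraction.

H2SO4 is not removed: 1090×0.752 = 819.68 t/h of H2SO4 enters F2.
water entering = 1090×0.248 = 270.32 t/h; overhead removed = 0.801×270.32 = 216.53 t/h.
Concentrate = 1090 − 216.53 = 873.47 t/h.
Mass fraction = 819.68/873.47 = 0.938.

0.938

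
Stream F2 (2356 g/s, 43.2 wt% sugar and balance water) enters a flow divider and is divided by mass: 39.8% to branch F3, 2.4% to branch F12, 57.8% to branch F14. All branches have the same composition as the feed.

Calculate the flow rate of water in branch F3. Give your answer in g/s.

532.6 g/s

Branch F3 total = 0.398×2356 = 937.69 g/s.
water in F3 = 0.568×937.69 = 532.61 g/s.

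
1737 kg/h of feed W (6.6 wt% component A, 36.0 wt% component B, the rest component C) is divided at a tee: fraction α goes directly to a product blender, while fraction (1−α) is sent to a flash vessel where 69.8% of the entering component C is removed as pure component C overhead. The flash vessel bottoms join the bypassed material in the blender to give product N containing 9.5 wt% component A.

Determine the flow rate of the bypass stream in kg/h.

413.6 kg/h

All 1737×0.066 = 114.64 kg/h of component A reaches N, so N = 114.64/0.095 = 1206.8 kg/h and vapour = 530.24 kg/h.
The evaporator receives (1−α)·1737 of feed at 0.574 component C and removes 0.698 of that component C:
0.698×0.574×(1−α)×1737 = 530.24
(1−α) = 530.24/695.93 = 0.7619;  α = 0.2381.
Bypass flow = 0.2381×1737 = 413.55 kg/h.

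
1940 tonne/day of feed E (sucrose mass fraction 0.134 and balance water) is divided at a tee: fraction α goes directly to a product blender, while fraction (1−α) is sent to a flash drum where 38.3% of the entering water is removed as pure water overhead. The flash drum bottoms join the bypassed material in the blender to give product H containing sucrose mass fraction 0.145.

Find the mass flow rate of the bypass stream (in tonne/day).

All 1940×0.134 = 259.96 tonne/day of sucrose reaches H, so H = 259.96/0.145 = 1792.8 tonne/day and vapour = 147.17 tonne/day.
The evaporator receives (1−α)·1940 of feed at 0.866 water and removes 0.383 of that water:
0.383×0.866×(1−α)×1940 = 147.17
(1−α) = 147.17/643.46 = 0.2287;  α = 0.7713.
Bypass flow = 0.7713×1940 = 1496.3 tonne/day.

1496 tonne/day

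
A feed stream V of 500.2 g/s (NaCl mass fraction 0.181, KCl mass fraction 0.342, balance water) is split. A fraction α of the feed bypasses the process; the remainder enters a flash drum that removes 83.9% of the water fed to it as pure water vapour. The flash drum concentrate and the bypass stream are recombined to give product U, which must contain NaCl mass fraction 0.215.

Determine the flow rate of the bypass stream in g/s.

302.5 g/s

All 500.2×0.181 = 90.536 g/s of NaCl reaches U, so U = 90.536/0.215 = 421.1 g/s and vapour = 79.101 g/s.
The evaporator receives (1−α)·500.2 of feed at 0.477 water and removes 0.839 of that water:
0.839×0.477×(1−α)×500.2 = 79.101
(1−α) = 79.101/200.18 = 0.3951;  α = 0.6049.
Bypass flow = 0.6049×500.2 = 302.55 g/s.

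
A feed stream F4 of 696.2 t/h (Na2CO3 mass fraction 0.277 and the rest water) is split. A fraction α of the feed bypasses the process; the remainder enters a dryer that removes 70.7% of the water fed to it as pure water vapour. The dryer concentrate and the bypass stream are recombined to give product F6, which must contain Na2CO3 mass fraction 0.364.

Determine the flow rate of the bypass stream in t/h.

All 696.2×0.277 = 192.85 t/h of Na2CO3 reaches F6, so F6 = 192.85/0.364 = 529.8 t/h and vapour = 166.4 t/h.
The evaporator receives (1−α)·696.2 of feed at 0.723 water and removes 0.707 of that water:
0.707×0.723×(1−α)×696.2 = 166.4
(1−α) = 166.4/355.87 = 0.4676;  α = 0.5324.
Bypass flow = 0.5324×696.2 = 370.67 t/h.

370.7 t/h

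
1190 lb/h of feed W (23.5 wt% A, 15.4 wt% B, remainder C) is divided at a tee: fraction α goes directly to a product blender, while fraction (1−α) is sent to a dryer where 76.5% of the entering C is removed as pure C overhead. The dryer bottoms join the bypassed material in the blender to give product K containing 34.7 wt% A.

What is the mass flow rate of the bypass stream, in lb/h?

All 1190×0.235 = 279.65 lb/h of A reaches K, so K = 279.65/0.347 = 805.91 lb/h and vapour = 384.09 lb/h.
The evaporator receives (1−α)·1190 of feed at 0.611 C and removes 0.765 of that C:
0.765×0.611×(1−α)×1190 = 384.09
(1−α) = 384.09/556.22 = 0.6905;  α = 0.3095.
Bypass flow = 0.3095×1190 = 368.26 lb/h.

368.3 lb/h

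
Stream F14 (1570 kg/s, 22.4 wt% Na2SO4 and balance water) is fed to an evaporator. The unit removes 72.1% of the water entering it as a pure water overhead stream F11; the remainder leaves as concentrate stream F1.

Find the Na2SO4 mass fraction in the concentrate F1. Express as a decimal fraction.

Na2SO4 is not removed: 1570×0.224 = 351.68 kg/s of Na2SO4 enters F1.
water entering = 1570×0.776 = 1218.3 kg/s; overhead removed = 0.721×1218.3 = 878.41 kg/s.
Concentrate = 1570 − 878.41 = 691.59 kg/s.
Mass fraction = 351.68/691.59 = 0.5085.

0.5085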